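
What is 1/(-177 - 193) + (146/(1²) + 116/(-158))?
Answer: 4246041/29230 ≈ 145.26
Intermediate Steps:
1/(-177 - 193) + (146/(1²) + 116/(-158)) = 1/(-370) + (146/1 + 116*(-1/158)) = -1/370 + (146*1 - 58/79) = -1/370 + (146 - 58/79) = -1/370 + 11476/79 = 4246041/29230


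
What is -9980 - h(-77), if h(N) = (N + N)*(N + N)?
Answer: -33696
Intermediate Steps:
h(N) = 4*N² (h(N) = (2*N)*(2*N) = 4*N²)
-9980 - h(-77) = -9980 - 4*(-77)² = -9980 - 4*5929 = -9980 - 1*23716 = -9980 - 23716 = -33696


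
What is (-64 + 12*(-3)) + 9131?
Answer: 9031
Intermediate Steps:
(-64 + 12*(-3)) + 9131 = (-64 - 36) + 9131 = -100 + 9131 = 9031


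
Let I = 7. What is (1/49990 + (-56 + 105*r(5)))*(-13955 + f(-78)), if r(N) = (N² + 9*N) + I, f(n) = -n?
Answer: -5569807479547/49990 ≈ -1.1142e+8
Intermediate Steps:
r(N) = 7 + N² + 9*N (r(N) = (N² + 9*N) + 7 = 7 + N² + 9*N)
(1/49990 + (-56 + 105*r(5)))*(-13955 + f(-78)) = (1/49990 + (-56 + 105*(7 + 5² + 9*5)))*(-13955 - 1*(-78)) = (1/49990 + (-56 + 105*(7 + 25 + 45)))*(-13955 + 78) = (1/49990 + (-56 + 105*77))*(-13877) = (1/49990 + (-56 + 8085))*(-13877) = (1/49990 + 8029)*(-13877) = (401369711/49990)*(-13877) = -5569807479547/49990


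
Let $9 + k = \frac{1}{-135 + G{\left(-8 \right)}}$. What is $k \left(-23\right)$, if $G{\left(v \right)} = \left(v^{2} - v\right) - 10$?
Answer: $\frac{15134}{73} \approx 207.31$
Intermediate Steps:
$G{\left(v \right)} = -10 + v^{2} - v$
$k = - \frac{658}{73}$ ($k = -9 + \frac{1}{-135 - \left(2 - 64\right)} = -9 + \frac{1}{-135 + \left(-10 + 64 + 8\right)} = -9 + \frac{1}{-135 + 62} = -9 + \frac{1}{-73} = -9 - \frac{1}{73} = - \frac{658}{73} \approx -9.0137$)
$k \left(-23\right) = \left(- \frac{658}{73}\right) \left(-23\right) = \frac{15134}{73}$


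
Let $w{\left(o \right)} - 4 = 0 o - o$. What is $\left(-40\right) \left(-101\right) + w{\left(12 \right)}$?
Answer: $4032$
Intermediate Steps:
$w{\left(o \right)} = 4 - o$ ($w{\left(o \right)} = 4 + \left(0 o - o\right) = 4 + \left(0 - o\right) = 4 - o$)
$\left(-40\right) \left(-101\right) + w{\left(12 \right)} = \left(-40\right) \left(-101\right) + \left(4 - 12\right) = 4040 + \left(4 - 12\right) = 4040 - 8 = 4032$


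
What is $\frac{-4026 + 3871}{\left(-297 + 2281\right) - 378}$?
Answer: $- \frac{155}{1606} \approx -0.096513$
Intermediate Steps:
$\frac{-4026 + 3871}{\left(-297 + 2281\right) - 378} = - \frac{155}{1984 - 378} = - \frac{155}{1606}$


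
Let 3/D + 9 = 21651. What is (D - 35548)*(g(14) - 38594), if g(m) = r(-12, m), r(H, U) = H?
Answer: 4950124460113/3607 ≈ 1.3724e+9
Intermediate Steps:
D = 1/7214 (D = 3/(-9 + 21651) = 3/21642 = 3*(1/21642) = 1/7214 ≈ 0.00013862)
g(m) = -12
(D - 35548)*(g(14) - 38594) = (1/7214 - 35548)*(-12 - 38594) = -256443271/7214*(-38606) = 4950124460113/3607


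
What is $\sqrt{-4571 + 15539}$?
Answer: $2 \sqrt{2742} \approx 104.73$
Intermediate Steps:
$\sqrt{-4571 + 15539} = \sqrt{10968} = 2 \sqrt{2742}$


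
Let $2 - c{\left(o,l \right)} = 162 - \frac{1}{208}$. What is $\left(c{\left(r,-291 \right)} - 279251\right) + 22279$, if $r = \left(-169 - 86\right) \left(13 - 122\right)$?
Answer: $- \frac{53483455}{208} \approx -2.5713 \cdot 10^{5}$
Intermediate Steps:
$r = 27795$ ($r = \left(-255\right) \left(-109\right) = 27795$)
$c{\left(o,l \right)} = - \frac{33279}{208}$ ($c{\left(o,l \right)} = 2 - \left(162 - \frac{1}{208}\right) = 2 - \frac{33695}{208} = - \frac{33279}{208}$)
$\left(c{\left(r,-291 \right)} - 279251\right) + 22279 = \left(- \frac{33279}{208} - 279251\right) + 22279 = - \frac{58117487}{208} + 22279 = - \frac{53483455}{208}$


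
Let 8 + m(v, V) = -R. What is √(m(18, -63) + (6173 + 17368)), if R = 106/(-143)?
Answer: 15*√2138851/143 ≈ 153.41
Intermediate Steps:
R = -106/143 (R = 106*(-1/143) = -106/143 ≈ -0.74126)
m(v, V) = -1038/143 (m(v, V) = -8 - 1*(-106/143) = -8 + 106/143 = -1038/143)
√(m(18, -63) + (6173 + 17368)) = √(-1038/143 + (6173 + 17368)) = √(-1038/143 + 23541) = √(3365325/143) = 15*√2138851/143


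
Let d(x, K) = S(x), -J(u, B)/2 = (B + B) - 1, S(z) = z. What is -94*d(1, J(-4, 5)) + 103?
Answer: 9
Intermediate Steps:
J(u, B) = 2 - 4*B (J(u, B) = -2*((B + B) - 1) = -2*(2*B - 1) = -2*(-1 + 2*B) = 2 - 4*B)
d(x, K) = x
-94*d(1, J(-4, 5)) + 103 = -94*1 + 103 = -94 + 103 = 9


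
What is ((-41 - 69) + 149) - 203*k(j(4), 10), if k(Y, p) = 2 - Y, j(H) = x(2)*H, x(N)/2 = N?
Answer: 2881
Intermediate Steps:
x(N) = 2*N
j(H) = 4*H (j(H) = (2*2)*H = 4*H)
((-41 - 69) + 149) - 203*k(j(4), 10) = ((-41 - 69) + 149) - 203*(2 - 4*4) = (-110 + 149) - 203*(2 - 1*16) = 39 - 203*(2 - 16) = 39 - 203*(-14) = 39 + 2842 = 2881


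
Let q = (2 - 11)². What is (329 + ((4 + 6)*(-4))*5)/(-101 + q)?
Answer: -129/20 ≈ -6.4500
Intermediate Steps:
q = 81 (q = (-9)² = 81)
(329 + ((4 + 6)*(-4))*5)/(-101 + q) = (329 + ((4 + 6)*(-4))*5)/(-101 + 81) = (329 + (10*(-4))*5)/(-20) = (329 - 40*5)*(-1/20) = (329 - 200)*(-1/20) = 129*(-1/20) = -129/20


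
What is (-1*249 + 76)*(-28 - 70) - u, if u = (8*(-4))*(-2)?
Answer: 16890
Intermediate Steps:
u = 64 (u = -32*(-2) = 64)
(-1*249 + 76)*(-28 - 70) - u = (-1*249 + 76)*(-28 - 70) - 1*64 = (-249 + 76)*(-98) - 64 = -173*(-98) - 64 = 16954 - 64 = 16890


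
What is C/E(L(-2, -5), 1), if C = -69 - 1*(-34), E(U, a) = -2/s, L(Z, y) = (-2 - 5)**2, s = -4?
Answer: -70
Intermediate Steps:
L(Z, y) = 49 (L(Z, y) = (-7)**2 = 49)
E(U, a) = 1/2 (E(U, a) = -2/(-4) = -2*(-1/4) = 1/2)
C = -35 (C = -69 + 34 = -35)
C/E(L(-2, -5), 1) = -35/(1/2) = 2*(-35) = -70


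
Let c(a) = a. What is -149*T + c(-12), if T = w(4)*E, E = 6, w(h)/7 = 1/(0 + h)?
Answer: -3153/2 ≈ -1576.5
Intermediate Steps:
w(h) = 7/h (w(h) = 7/(0 + h) = 7/h)
T = 21/2 (T = (7/4)*6 = 21/2 ≈ 10.500)
-149*T + c(-12) = -149*21/2 - 12 = -3129/2 - 12 = -3153/2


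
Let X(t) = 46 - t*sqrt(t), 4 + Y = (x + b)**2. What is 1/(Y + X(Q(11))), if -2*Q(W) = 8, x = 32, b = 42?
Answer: 2759/15224194 - 2*I/7612097 ≈ 0.00018122 - 2.6274e-7*I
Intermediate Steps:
Q(W) = -4 (Q(W) = -1/2*8 = -4)
Y = 5472 (Y = -4 + (32 + 42)**2 = -4 + 74**2 = -4 + 5476 = 5472)
X(t) = 46 - t**(3/2)
1/(Y + X(Q(11))) = 1/(5472 + (46 - (-4)**(3/2))) = 1/(5472 + (46 - (-8)*I)) = 1/(5472 + (46 + 8*I)) = 1/(5518 + 8*I) = (5518 - 8*I)/30448388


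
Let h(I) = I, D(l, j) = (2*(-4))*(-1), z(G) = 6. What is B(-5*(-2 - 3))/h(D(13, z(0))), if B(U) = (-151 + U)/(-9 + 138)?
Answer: -21/172 ≈ -0.12209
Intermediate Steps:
D(l, j) = 8 (D(l, j) = -8*(-1) = 8)
B(U) = -151/129 + U/129 (B(U) = (-151 + U)/129 = (-151 + U)*(1/129) = -151/129 + U/129)
B(-5*(-2 - 3))/h(D(13, z(0))) = (-151/129 + (-5*(-2 - 3))/129)/8 = (-151/129 + (-5*(-5))/129)*(⅛) = (-151/129 + (1/129)*25)*(⅛) = (-151/129 + 25/129)*(⅛) = -42/43*⅛ = -21/172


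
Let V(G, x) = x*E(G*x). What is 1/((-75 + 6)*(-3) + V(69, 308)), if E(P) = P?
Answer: 1/6545823 ≈ 1.5277e-7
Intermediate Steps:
V(G, x) = G*x**2 (V(G, x) = x*(G*x) = G*x**2)
1/((-75 + 6)*(-3) + V(69, 308)) = 1/((-75 + 6)*(-3) + 69*308**2) = 1/(-69*(-3) + 69*94864) = 1/(207 + 6545616) = 1/6545823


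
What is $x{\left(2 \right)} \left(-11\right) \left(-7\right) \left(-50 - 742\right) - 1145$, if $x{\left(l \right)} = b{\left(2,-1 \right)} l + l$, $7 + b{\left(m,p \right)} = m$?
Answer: $486727$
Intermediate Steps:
$b{\left(m,p \right)} = -7 + m$
$x{\left(l \right)} = - 4 l$ ($x{\left(l \right)} = \left(-7 + 2\right) l + l = - 5 l + l = - 4 l$)
$x{\left(2 \right)} \left(-11\right) \left(-7\right) \left(-50 - 742\right) - 1145 = \left(-4\right) 2 \left(-11\right) \left(-7\right) \left(-50 - 742\right) - 1145 = \left(-8\right) \left(-11\right) \left(-7\right) \left(-792\right) - 1145 = 88 \left(-7\right) \left(-792\right) - 1145 = \left(-616\right) \left(-792\right) - 1145 = 487872 - 1145 = 486727$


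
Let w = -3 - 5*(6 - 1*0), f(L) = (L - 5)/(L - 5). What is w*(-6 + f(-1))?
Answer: 165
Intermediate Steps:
f(L) = 1 (f(L) = (-5 + L)/(-5 + L) = 1)
w = -33 (w = -3 - 5*(6 + 0) = -3 - 5*6 = -3 - 30 = -33)
w*(-6 + f(-1)) = -33*(-6 + 1) = -33*(-5) = 165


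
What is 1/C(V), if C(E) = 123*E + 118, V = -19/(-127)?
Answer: 127/17323 ≈ 0.0073313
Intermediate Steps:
V = 19/127 (V = -19*(-1/127) = 19/127 ≈ 0.14961)
C(E) = 118 + 123*E
1/C(V) = 1/(118 + 123*(19/127)) = 1/(118 + 2337/127) = 1/(17323/127) = 127/17323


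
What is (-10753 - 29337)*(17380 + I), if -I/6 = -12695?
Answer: -3750419500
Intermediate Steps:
I = 76170 (I = -6*(-12695) = 76170)
(-10753 - 29337)*(17380 + I) = (-10753 - 29337)*(17380 + 76170) = -40090*93550 = -3750419500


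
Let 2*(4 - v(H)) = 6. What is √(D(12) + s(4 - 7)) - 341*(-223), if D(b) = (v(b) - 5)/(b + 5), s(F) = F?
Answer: 76043 + I*√935/17 ≈ 76043.0 + 1.7987*I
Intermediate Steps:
v(H) = 1 (v(H) = 4 - ½*6 = 4 - 3 = 1)
D(b) = -4/(5 + b) (D(b) = (1 - 5)/(b + 5) = -4/(5 + b))
√(D(12) + s(4 - 7)) - 341*(-223) = √(-4/(5 + 12) + (4 - 7)) - 341*(-223) = √(-4/17 - 3) + 76043 = √(-55/17) + 76043 = I*√935/17 + 76043 = 76043 + I*√935/17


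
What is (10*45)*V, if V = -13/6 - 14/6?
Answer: -2025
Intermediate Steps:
V = -9/2 (V = -13*1/6 - 14*1/6 = -13/6 - 7/3 = -9/2 ≈ -4.5000)
(10*45)*V = (10*45)*(-9/2) = 450*(-9/2) = -2025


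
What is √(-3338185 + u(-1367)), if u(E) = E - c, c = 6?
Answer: 3*I*√371062 ≈ 1827.4*I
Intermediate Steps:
u(E) = -6 + E (u(E) = E - 1*6 = E - 6 = -6 + E)
√(-3338185 + u(-1367)) = √(-3338185 + (-6 - 1367)) = √(-3338185 - 1373) = √(-3339558) = 3*I*√371062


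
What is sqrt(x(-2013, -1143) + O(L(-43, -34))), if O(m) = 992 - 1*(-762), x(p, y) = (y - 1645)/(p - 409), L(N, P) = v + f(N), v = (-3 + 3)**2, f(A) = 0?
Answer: 4*sqrt(160872873)/1211 ≈ 41.895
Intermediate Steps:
v = 0 (v = 0**2 = 0)
L(N, P) = 0 (L(N, P) = 0 + 0 = 0)
x(p, y) = (-1645 + y)/(-409 + p)
O(m) = 1754 (O(m) = 992 + 762 = 1754)
sqrt(x(-2013, -1143) + O(L(-43, -34))) = sqrt((-1645 - 1143)/(-409 - 2013) + 1754) = sqrt(-2788/(-2422) + 1754) = sqrt(-1/2422*(-2788) + 1754) = sqrt(1394/1211 + 1754) = sqrt(2125488/1211) = 4*sqrt(160872873)/1211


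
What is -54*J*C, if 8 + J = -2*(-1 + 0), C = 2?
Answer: 648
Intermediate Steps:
J = -6 (J = -8 - 2*(-1 + 0) = -8 - 2*(-1) = -8 + 2 = -6)
-54*J*C = -(-324)*2 = -54*(-12) = 648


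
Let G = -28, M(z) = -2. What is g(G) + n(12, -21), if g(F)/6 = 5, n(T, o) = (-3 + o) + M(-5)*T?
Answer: -18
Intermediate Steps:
n(T, o) = -3 + o - 2*T (n(T, o) = (-3 + o) - 2*T = -3 + o - 2*T)
g(F) = 30 (g(F) = 6*5 = 30)
g(G) + n(12, -21) = 30 + (-3 - 21 - 2*12) = 30 + (-3 - 21 - 24) = 30 - 48 = -18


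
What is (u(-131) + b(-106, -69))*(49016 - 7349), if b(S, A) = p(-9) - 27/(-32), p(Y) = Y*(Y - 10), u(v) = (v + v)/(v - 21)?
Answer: 231425097/32 ≈ 7.2320e+6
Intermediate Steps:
u(v) = 2*v/(-21 + v) (u(v) = (2*v)/(-21 + v) = 2*v/(-21 + v))
p(Y) = Y*(-10 + Y)
b(S, A) = 5499/32 (b(S, A) = -9*(-10 - 9) - 27/(-32) = -9*(-19) - 27*(-1)/32 = 171 - 1*(-27/32) = 171 + 27/32 = 5499/32)
(u(-131) + b(-106, -69))*(49016 - 7349) = (2*(-131)/(-21 - 131) + 5499/32)*(49016 - 7349) = (2*(-131)/(-152) + 5499/32)*41667 = (2*(-131)*(-1/152) + 5499/32)*41667 = (131/76 + 5499/32)*41667 = (105529/608)*41667 = 231425097/32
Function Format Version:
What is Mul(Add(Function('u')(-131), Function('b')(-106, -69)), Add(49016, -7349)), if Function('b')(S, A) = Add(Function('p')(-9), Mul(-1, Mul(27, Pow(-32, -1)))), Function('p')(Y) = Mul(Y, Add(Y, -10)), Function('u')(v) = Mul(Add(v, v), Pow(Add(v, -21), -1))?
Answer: Rational(231425097, 32) ≈ 7.2320e+6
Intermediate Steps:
Function('u')(v) = Mul(2, v, Pow(Add(-21, v), -1)) (Function('u')(v) = Mul(Mul(2, v), Pow(Add(-21, v), -1)) = Mul(2, v, Pow(Add(-21, v), -1)))
Function('p')(Y) = Mul(Y, Add(-10, Y))
Function('b')(S, A) = Rational(5499, 32) (Function('b')(S, A) = Add(Mul(-9, Add(-10, -9)), Mul(-1, Mul(27, Pow(-32, -1)))) = Add(Mul(-9, -19), Mul(-1, Mul(27, Rational(-1, 32)))) = Add(171, Mul(-1, Rational(-27, 32))) = Add(171, Rational(27, 32)) = Rational(5499, 32))
Mul(Add(Function('u')(-131), Function('b')(-106, -69)), Add(49016, -7349)) = Mul(Add(Mul(2, -131, Pow(Add(-21, -131), -1)), Rational(5499, 32)), Add(49016, -7349)) = Mul(Add(Mul(2, -131, Pow(-152, -1)), Rational(5499, 32)), 41667) = Mul(Add(Mul(2, -131, Rational(-1, 152)), Rational(5499, 32)), 41667) = Mul(Add(Rational(131, 76), Rational(5499, 32)), 41667) = Mul(Rational(105529, 608), 41667) = Rational(231425097, 32)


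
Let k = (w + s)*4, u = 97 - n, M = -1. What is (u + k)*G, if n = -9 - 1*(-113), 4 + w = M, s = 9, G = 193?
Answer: 1737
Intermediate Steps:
w = -5 (w = -4 - 1 = -5)
n = 104 (n = -9 + 113 = 104)
u = -7 (u = 97 - 1*104 = 97 - 104 = -7)
k = 16 (k = (-5 + 9)*4 = 4*4 = 16)
(u + k)*G = (-7 + 16)*193 = 9*193 = 1737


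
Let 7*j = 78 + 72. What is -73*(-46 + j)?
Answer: 12556/7 ≈ 1793.7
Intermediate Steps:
j = 150/7 (j = (78 + 72)/7 = (⅐)*150 = 150/7 ≈ 21.429)
-73*(-46 + j) = -73*(-46 + 150/7) = -73*(-172/7) = 12556/7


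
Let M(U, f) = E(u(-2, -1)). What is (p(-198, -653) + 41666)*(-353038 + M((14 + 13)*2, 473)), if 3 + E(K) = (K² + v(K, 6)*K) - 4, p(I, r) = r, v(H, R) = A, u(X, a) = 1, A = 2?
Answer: -14479311546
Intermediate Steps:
v(H, R) = 2
E(K) = -7 + K² + 2*K (E(K) = -3 + ((K² + 2*K) - 4) = -3 + (-4 + K² + 2*K) = -7 + K² + 2*K)
M(U, f) = -4 (M(U, f) = -7 + 1² + 2*1 = -7 + 1 + 2 = -4)
(p(-198, -653) + 41666)*(-353038 + M((14 + 13)*2, 473)) = (-653 + 41666)*(-353038 - 4) = 41013*(-353042) = -14479311546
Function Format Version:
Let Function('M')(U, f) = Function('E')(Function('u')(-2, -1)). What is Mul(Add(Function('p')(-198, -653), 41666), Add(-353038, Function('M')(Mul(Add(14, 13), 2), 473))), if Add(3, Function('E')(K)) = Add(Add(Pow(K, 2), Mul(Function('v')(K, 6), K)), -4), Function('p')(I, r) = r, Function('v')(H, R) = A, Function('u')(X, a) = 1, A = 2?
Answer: -14479311546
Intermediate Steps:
Function('v')(H, R) = 2
Function('E')(K) = Add(-7, Pow(K, 2), Mul(2, K)) (Function('E')(K) = Add(-3, Add(Add(Pow(K, 2), Mul(2, K)), -4)) = Add(-3, Add(-4, Pow(K, 2), Mul(2, K))) = Add(-7, Pow(K, 2), Mul(2, K)))
Function('M')(U, f) = -4 (Function('M')(U, f) = Add(-7, Pow(1, 2), Mul(2, 1)) = Add(-7, 1, 2) = -4)
Mul(Add(Function('p')(-198, -653), 41666), Add(-353038, Function('M')(Mul(Add(14, 13), 2), 473))) = Mul(Add(-653, 41666), Add(-353038, -4)) = Mul(41013, -353042) = -14479311546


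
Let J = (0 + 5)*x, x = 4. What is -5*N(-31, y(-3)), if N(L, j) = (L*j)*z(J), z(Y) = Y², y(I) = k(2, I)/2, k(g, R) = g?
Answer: 62000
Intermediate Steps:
J = 20 (J = (0 + 5)*4 = 5*4 = 20)
y(I) = 1 (y(I) = 2/2 = 2*(½) = 1)
N(L, j) = 400*L*j (N(L, j) = (L*j)*20² = (L*j)*400 = 400*L*j)
-5*N(-31, y(-3)) = -2000*(-31) = -5*(-12400) = 62000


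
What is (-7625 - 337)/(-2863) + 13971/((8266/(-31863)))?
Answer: -1274421462807/23665558 ≈ -53851.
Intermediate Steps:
(-7625 - 337)/(-2863) + 13971/((8266/(-31863))) = -7962*(-1/2863) + 13971/((8266*(-1/31863))) = 7962/2863 + 13971/(-8266/31863) = 7962/2863 + 13971*(-31863/8266) = 7962/2863 - 445157973/8266 = -1274421462807/23665558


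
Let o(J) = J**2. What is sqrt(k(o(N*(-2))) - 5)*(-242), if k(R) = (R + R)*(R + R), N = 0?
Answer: -242*I*sqrt(5) ≈ -541.13*I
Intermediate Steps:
k(R) = 4*R**2 (k(R) = (2*R)*(2*R) = 4*R**2)
sqrt(k(o(N*(-2))) - 5)*(-242) = sqrt(4*((0*(-2))**2)**2 - 5)*(-242) = sqrt(4*(0**2)**2 - 5)*(-242) = sqrt(4*0**2 - 5)*(-242) = sqrt(4*0 - 5)*(-242) = sqrt(0 - 5)*(-242) = sqrt(-5)*(-242) = (I*sqrt(5))*(-242) = -242*I*sqrt(5)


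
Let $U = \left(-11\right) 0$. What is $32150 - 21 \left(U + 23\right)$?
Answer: $31667$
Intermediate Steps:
$U = 0$
$32150 - 21 \left(U + 23\right) = 32150 - 21 \left(0 + 23\right) = 32150 - 483 = 31667$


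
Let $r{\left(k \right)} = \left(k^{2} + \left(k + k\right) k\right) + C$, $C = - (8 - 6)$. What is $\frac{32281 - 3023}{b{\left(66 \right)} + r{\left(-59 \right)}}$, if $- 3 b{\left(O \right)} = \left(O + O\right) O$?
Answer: $\frac{29258}{7537} \approx 3.8819$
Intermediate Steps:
$b{\left(O \right)} = - \frac{2 O^{2}}{3}$ ($b{\left(O \right)} = - \frac{\left(O + O\right) O}{3} = - \frac{2 O O}{3} = - \frac{2 O^{2}}{3}$)
$C = -2$ ($C = \left(-1\right) 2 = -2$)
$r{\left(k \right)} = -2 + 3 k^{2}$ ($r{\left(k \right)} = \left(k^{2} + \left(k + k\right) k\right) - 2 = \left(k^{2} + 2 k k\right) - 2 = \left(k^{2} + 2 k^{2}\right) - 2 = 3 k^{2} - 2 = -2 + 3 k^{2}$)
$\frac{32281 - 3023}{b{\left(66 \right)} + r{\left(-59 \right)}} = \frac{32281 - 3023}{- \frac{2 \cdot 66^{2}}{3} - \left(2 - 3 \left(-59\right)^{2}\right)} = \frac{29258}{\left(- \frac{2}{3}\right) 4356 + \left(-2 + 3 \cdot 3481\right)} = \frac{29258}{-2904 + \left(-2 + 10443\right)} = \frac{29258}{-2904 + 10441} = \frac{29258}{7537}$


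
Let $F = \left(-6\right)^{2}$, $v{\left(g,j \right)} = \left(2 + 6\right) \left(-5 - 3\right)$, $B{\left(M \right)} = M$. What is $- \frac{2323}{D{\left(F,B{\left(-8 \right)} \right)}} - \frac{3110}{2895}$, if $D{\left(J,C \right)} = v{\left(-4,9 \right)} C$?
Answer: $- \frac{1663481}{296448} \approx -5.6114$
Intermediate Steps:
$v{\left(g,j \right)} = -64$ ($v{\left(g,j \right)} = 8 \left(-8\right) = -64$)
$F = 36$
$D{\left(J,C \right)} = - 64 C$
$- \frac{2323}{D{\left(F,B{\left(-8 \right)} \right)}} - \frac{3110}{2895} = - \frac{2323}{\left(-64\right) \left(-8\right)} - \frac{3110}{2895} = - \frac{2323}{512} - \frac{622}{579} = - \frac{1663481}{296448}$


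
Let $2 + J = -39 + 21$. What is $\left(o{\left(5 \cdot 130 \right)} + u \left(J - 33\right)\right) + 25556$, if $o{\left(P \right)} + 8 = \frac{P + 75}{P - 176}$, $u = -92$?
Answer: $\frac{14421701}{474} \approx 30426.0$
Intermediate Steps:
$o{\left(P \right)} = -8 + \frac{75 + P}{-176 + P}$ ($o{\left(P \right)} = -8 + \frac{P + 75}{P - 176} = -8 + \frac{75 + P}{-176 + P}$)
$J = -20$ ($J = -2 + \left(-39 + 21\right) = -2 - 18 = -20$)
$\left(o{\left(5 \cdot 130 \right)} + u \left(J - 33\right)\right) + 25556 = \left(\frac{1483 - 7 \cdot 5 \cdot 130}{-176 + 5 \cdot 130} - 92 \left(-20 - 33\right)\right) + 25556 = \left(\frac{1483 - 4550}{-176 + 650} - -4876\right) + 25556 = \left(\frac{1483 - 4550}{474} + 4876\right) + 25556 = \left(\frac{1}{474} \left(-3067\right) + 4876\right) + 25556 = \left(- \frac{3067}{474} + 4876\right) + 25556 = \frac{2308157}{474} + 25556 = \frac{14421701}{474}$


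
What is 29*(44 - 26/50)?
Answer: 31523/25 ≈ 1260.9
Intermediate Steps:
29*(44 - 26/50) = 29*(44 - 26*1/50) = 29*(44 - 13/25) = 29*(1087/25) = 31523/25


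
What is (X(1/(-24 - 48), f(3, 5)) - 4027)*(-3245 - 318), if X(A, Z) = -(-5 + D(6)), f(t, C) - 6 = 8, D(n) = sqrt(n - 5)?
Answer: 14333949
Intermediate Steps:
D(n) = sqrt(-5 + n)
f(t, C) = 14 (f(t, C) = 6 + 8 = 14)
X(A, Z) = 4 (X(A, Z) = -(-5 + sqrt(-5 + 6)) = -(-5 + sqrt(1)) = -(-5 + 1) = -1*(-4) = 4)
(X(1/(-24 - 48), f(3, 5)) - 4027)*(-3245 - 318) = (4 - 4027)*(-3245 - 318) = -4023*(-3563) = 14333949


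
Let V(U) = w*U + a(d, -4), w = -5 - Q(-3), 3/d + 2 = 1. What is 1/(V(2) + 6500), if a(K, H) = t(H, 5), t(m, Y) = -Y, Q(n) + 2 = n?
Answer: 1/6495 ≈ 0.00015396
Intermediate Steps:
d = -3 (d = 3/(-2 + 1) = 3/(-1) = 3*(-1) = -3)
Q(n) = -2 + n
a(K, H) = -5 (a(K, H) = -1*5 = -5)
w = 0 (w = -5 - (-2 - 3) = -5 - 1*(-5) = -5 + 5 = 0)
V(U) = -5 (V(U) = 0*U - 5 = 0 - 5 = -5)
1/(V(2) + 6500) = 1/(-5 + 6500) = 1/6495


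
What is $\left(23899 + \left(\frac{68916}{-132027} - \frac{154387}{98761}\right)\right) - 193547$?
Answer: $- \frac{737362524242327}{4346372849} \approx -1.6965 \cdot 10^{5}$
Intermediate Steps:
$\left(23899 + \left(\frac{68916}{-132027} - \frac{154387}{98761}\right)\right) - 193547 = \left(23899 + \left(68916 \left(- \frac{1}{132027}\right) - \frac{154387}{98761}\right)\right) - 193547 = \left(23899 - \frac{9063155175}{4346372849}\right) - 193547 = \frac{103864901563076}{4346372849} - 193547 = - \frac{737362524242327}{4346372849}$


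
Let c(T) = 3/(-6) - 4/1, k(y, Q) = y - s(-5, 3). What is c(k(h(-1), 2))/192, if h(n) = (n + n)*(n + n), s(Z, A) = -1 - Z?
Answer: -3/128 ≈ -0.023438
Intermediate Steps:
h(n) = 4*n**2 (h(n) = (2*n)*(2*n) = 4*n**2)
k(y, Q) = -4 + y (k(y, Q) = y - (-1 - 1*(-5)) = y - (-1 + 5) = y - 1*4 = y - 4 = -4 + y)
c(T) = -9/2 (c(T) = 3*(-1/6) - 4*1 = -1/2 - 4 = -9/2)
c(k(h(-1), 2))/192 = -9/2/192 = -9/2*1/192 = -3/128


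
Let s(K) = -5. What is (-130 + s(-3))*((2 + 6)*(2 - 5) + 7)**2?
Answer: -39015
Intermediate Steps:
(-130 + s(-3))*((2 + 6)*(2 - 5) + 7)**2 = (-130 - 5)*((2 + 6)*(2 - 5) + 7)**2 = -135*(8*(-3) + 7)**2 = -135*(-24 + 7)**2 = -135*(-17)**2 = -135*289 = -39015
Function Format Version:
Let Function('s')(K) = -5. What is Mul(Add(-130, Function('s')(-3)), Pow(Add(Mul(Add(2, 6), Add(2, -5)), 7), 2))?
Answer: -39015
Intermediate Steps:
Mul(Add(-130, Function('s')(-3)), Pow(Add(Mul(Add(2, 6), Add(2, -5)), 7), 2)) = Mul(Add(-130, -5), Pow(Add(Mul(Add(2, 6), Add(2, -5)), 7), 2)) = Mul(-135, Pow(Add(Mul(8, -3), 7), 2)) = Mul(-135, Pow(Add(-24, 7), 2)) = Mul(-135, Pow(-17, 2)) = Mul(-135, 289) = -39015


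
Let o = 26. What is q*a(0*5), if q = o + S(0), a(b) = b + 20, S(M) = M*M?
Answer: 520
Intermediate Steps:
S(M) = M²
a(b) = 20 + b
q = 26 (q = 26 + 0² = 26 + 0 = 26)
q*a(0*5) = 26*(20 + 0*5) = 26*(20 + 0) = 26*20 = 520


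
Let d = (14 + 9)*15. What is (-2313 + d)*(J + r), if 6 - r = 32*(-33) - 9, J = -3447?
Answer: 4675968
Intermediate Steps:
d = 345 (d = 23*15 = 345)
r = 1071 (r = 6 - (32*(-33) - 9) = 6 - (-1056 - 9) = 6 - 1*(-1065) = 6 + 1065 = 1071)
(-2313 + d)*(J + r) = (-2313 + 345)*(-3447 + 1071) = -1968*(-2376) = 4675968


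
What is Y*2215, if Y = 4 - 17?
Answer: -28795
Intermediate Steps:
Y = -13
Y*2215 = -13*2215 = -28795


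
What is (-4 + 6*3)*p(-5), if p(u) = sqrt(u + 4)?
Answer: 14*I ≈ 14.0*I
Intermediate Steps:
p(u) = sqrt(4 + u)
(-4 + 6*3)*p(-5) = (-4 + 6*3)*sqrt(4 - 5) = (-4 + 18)*sqrt(-1) = 14*I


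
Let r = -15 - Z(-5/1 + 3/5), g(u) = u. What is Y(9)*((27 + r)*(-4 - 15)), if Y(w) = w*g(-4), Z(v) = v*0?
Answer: 8208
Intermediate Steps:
Z(v) = 0
Y(w) = -4*w (Y(w) = w*(-4) = -4*w)
r = -15 (r = -15 - 1*0 = -15 + 0 = -15)
Y(9)*((27 + r)*(-4 - 15)) = (-4*9)*((27 - 15)*(-4 - 15)) = -432*(-19) = -36*(-228) = 8208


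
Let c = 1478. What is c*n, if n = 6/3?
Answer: 2956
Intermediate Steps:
n = 2 (n = 6*(⅓) = 2)
c*n = 1478*2 = 2956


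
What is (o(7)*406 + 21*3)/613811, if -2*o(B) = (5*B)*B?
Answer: -49672/613811 ≈ -0.080924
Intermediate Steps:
o(B) = -5*B²/2 (o(B) = -5*B*B/2 = -5*B²/2)
(o(7)*406 + 21*3)/613811 = (-5/2*7²*406 + 21*3)/613811 = (-5/2*49*406 + 63)*(1/613811) = (-245/2*406 + 63)*(1/613811) = (-49735 + 63)*(1/613811) = -49672*1/613811 = -49672/613811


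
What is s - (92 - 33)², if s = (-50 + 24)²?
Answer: -2805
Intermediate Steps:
s = 676 (s = (-26)² = 676)
s - (92 - 33)² = 676 - (92 - 33)² = 676 - 1*59² = 676 - 1*3481 = 676 - 3481 = -2805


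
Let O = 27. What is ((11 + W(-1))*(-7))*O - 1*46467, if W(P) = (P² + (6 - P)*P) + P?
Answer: -47223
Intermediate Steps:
W(P) = P + P² + P*(6 - P) (W(P) = (P² + P*(6 - P)) + P = P + P² + P*(6 - P))
((11 + W(-1))*(-7))*O - 1*46467 = ((11 + 7*(-1))*(-7))*27 - 1*46467 = ((11 - 7)*(-7))*27 - 46467 = (4*(-7))*27 - 46467 = -28*27 - 46467 = -756 - 46467 = -47223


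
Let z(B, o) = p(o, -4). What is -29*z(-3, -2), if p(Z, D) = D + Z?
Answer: 174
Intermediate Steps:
z(B, o) = -4 + o
-29*z(-3, -2) = -29*(-4 - 2) = -29*(-6) = 174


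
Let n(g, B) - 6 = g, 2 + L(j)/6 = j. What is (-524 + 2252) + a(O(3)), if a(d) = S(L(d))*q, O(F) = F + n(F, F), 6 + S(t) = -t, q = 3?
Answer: 1530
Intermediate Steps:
L(j) = -12 + 6*j
n(g, B) = 6 + g
S(t) = -6 - t
O(F) = 6 + 2*F (O(F) = F + (6 + F) = 6 + 2*F)
a(d) = 18 - 18*d (a(d) = (-6 - (-12 + 6*d))*3 = (-6 + (12 - 6*d))*3 = (6 - 6*d)*3 = 18 - 18*d)
(-524 + 2252) + a(O(3)) = (-524 + 2252) + (18 - 18*(6 + 2*3)) = 1728 + (18 - 18*(6 + 6)) = 1728 + (18 - 18*12) = 1728 + (18 - 216) = 1728 - 198 = 1530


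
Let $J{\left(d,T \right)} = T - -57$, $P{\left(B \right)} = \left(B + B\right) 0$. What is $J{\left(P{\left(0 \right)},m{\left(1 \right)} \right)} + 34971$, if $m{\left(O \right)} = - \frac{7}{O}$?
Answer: $35021$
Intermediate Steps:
$P{\left(B \right)} = 0$ ($P{\left(B \right)} = 2 B 0 = 0$)
$J{\left(d,T \right)} = 57 + T$ ($J{\left(d,T \right)} = T + 57 = 57 + T$)
$J{\left(P{\left(0 \right)},m{\left(1 \right)} \right)} + 34971 = \left(57 - \frac{7}{1}\right) + 34971 = \left(57 - 7\right) + 34971 = 50 + 34971 = 35021$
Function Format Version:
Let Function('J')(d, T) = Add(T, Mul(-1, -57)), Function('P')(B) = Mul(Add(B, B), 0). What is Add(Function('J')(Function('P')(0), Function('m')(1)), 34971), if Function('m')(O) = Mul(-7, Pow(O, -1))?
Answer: 35021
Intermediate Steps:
Function('P')(B) = 0 (Function('P')(B) = Mul(Mul(2, B), 0) = 0)
Function('J')(d, T) = Add(57, T) (Function('J')(d, T) = Add(T, 57) = Add(57, T))
Add(Function('J')(Function('P')(0), Function('m')(1)), 34971) = Add(Add(57, Mul(-7, Pow(1, -1))), 34971) = Add(Add(57, Mul(-7, 1)), 34971) = Add(Add(57, -7), 34971) = Add(50, 34971) = 35021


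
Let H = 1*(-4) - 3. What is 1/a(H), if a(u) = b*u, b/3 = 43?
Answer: -1/903 ≈ -0.0011074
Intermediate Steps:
H = -7 (H = -4 - 3 = -7)
b = 129 (b = 3*43 = 129)
a(u) = 129*u
1/a(H) = 1/(129*(-7)) = 1/(-903) = -1/903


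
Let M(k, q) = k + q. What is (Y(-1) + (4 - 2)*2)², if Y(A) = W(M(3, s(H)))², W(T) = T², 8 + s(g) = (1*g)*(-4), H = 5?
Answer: 152591015641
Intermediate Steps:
s(g) = -8 - 4*g (s(g) = -8 + (1*g)*(-4) = -8 + g*(-4) = -8 - 4*g)
Y(A) = 390625 (Y(A) = ((3 + (-8 - 4*5))²)² = ((3 + (-8 - 20))²)² = ((3 - 28)²)² = ((-25)²)² = 625² = 390625)
(Y(-1) + (4 - 2)*2)² = (390625 + (4 - 2)*2)² = (390625 + 2*2)² = (390625 + 4)² = 390629² = 152591015641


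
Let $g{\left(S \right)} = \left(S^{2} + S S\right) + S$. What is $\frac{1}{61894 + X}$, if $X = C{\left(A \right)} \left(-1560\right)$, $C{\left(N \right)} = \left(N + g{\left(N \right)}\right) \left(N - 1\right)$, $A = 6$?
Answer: $- \frac{1}{593306} \approx -1.6855 \cdot 10^{-6}$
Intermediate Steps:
$g{\left(S \right)} = S + 2 S^{2}$ ($g{\left(S \right)} = \left(S^{2} + S^{2}\right) + S = 2 S^{2} + S = S + 2 S^{2}$)
$C{\left(N \right)} = \left(-1 + N\right) \left(N + N \left(1 + 2 N\right)\right)$ ($C{\left(N \right)} = \left(N + N \left(1 + 2 N\right)\right) \left(N - 1\right) = \left(N + N \left(1 + 2 N\right)\right) \left(-1 + N\right) = \left(-1 + N\right) \left(N + N \left(1 + 2 N\right)\right)$)
$X = -655200$ ($X = 2 \cdot 6 \left(-1 + 6^{2}\right) \left(-1560\right) = 2 \cdot 6 \left(-1 + 36\right) \left(-1560\right) = 2 \cdot 6 \cdot 35 \left(-1560\right) = 420 \left(-1560\right) = -655200$)
$\frac{1}{61894 + X} = \frac{1}{61894 - 655200} = \frac{1}{-593306} = - \frac{1}{593306}$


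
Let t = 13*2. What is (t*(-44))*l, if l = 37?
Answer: -42328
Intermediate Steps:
t = 26
(t*(-44))*l = (26*(-44))*37 = -1144*37 = -42328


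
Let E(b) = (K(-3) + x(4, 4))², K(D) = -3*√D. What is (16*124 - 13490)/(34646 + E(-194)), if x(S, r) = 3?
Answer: -5753*I/(9*√3 + 17314*I) ≈ -0.33227 - 0.00029916*I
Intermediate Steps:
E(b) = (3 - 3*I*√3)² (E(b) = (-3*I*√3 + 3)² = (3 - 3*I*√3)²)
(16*124 - 13490)/(34646 + E(-194)) = (16*124 - 13490)/(34646 + 9*(1 - I*√3)²) = (1984 - 13490)/(34646 + 9*(1 - I*√3)²) = -11506/(34646 + 9*(1 - I*√3)²)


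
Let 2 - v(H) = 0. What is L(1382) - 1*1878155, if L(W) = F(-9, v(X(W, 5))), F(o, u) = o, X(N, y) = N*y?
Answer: -1878164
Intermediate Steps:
v(H) = 2 (v(H) = 2 - 1*0 = 2 + 0 = 2)
L(W) = -9
L(1382) - 1*1878155 = -9 - 1*1878155 = -9 - 1878155 = -1878164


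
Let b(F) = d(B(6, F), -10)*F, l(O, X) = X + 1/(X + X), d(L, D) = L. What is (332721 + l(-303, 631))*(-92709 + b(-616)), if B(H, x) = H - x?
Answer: -200190071158725/1262 ≈ -1.5863e+11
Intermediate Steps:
l(O, X) = X + 1/(2*X)
b(F) = F*(6 - F) (b(F) = (6 - F)*F = F*(6 - F))
(332721 + l(-303, 631))*(-92709 + b(-616)) = (332721 + (631 + (½)/631))*(-92709 - 616*(6 - 1*(-616))) = (332721 + (631 + (½)*(1/631)))*(-92709 - 616*(6 + 616)) = (332721 + (631 + 1/1262))*(-92709 - 616*622) = (332721 + 796323/1262)*(-92709 - 383152) = (420690225/1262)*(-475861) = -200190071158725/1262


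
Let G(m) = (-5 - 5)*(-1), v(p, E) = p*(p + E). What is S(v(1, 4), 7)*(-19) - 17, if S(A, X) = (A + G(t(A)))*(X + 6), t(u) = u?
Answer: -3722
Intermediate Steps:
v(p, E) = p*(E + p)
G(m) = 10 (G(m) = -10*(-1) = 10)
S(A, X) = (6 + X)*(10 + A) (S(A, X) = (A + 10)*(X + 6) = (10 + A)*(6 + X) = (6 + X)*(10 + A))
S(v(1, 4), 7)*(-19) - 17 = (60 + 6*(1*(4 + 1)) + 10*7 + (1*(4 + 1))*7)*(-19) - 17 = (60 + 6*(1*5) + 70 + (1*5)*7)*(-19) - 17 = (60 + 6*5 + 70 + 5*7)*(-19) - 17 = (60 + 30 + 70 + 35)*(-19) - 17 = 195*(-19) - 17 = -3705 - 17 = -3722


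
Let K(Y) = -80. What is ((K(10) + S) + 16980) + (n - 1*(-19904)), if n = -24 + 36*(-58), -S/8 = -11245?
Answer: 124652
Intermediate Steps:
S = 89960 (S = -8*(-11245) = 89960)
n = -2112 (n = -24 - 2088 = -2112)
((K(10) + S) + 16980) + (n - 1*(-19904)) = ((-80 + 89960) + 16980) + (-2112 - 1*(-19904)) = (89880 + 16980) + (-2112 + 19904) = 106860 + 17792 = 124652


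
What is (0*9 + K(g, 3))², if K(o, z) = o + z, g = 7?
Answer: 100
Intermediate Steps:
(0*9 + K(g, 3))² = (0*9 + (7 + 3))² = (0 + 10)² = 10² = 100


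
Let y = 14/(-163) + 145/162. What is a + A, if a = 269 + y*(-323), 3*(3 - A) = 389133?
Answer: -3424867775/26406 ≈ -1.2970e+5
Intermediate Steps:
A = -129708 (A = 3 - 1/3*389133 = 3 - 129711 = -129708)
y = 21367/26406 (y = 14*(-1/163) + 145*(1/162) = -14/163 + 145/162 = 21367/26406 ≈ 0.80917)
a = 201673/26406 (a = 269 + (21367/26406)*(-323) = 269 - 6901541/26406 = 201673/26406 ≈ 7.6374)
a + A = 201673/26406 - 129708 = -3424867775/26406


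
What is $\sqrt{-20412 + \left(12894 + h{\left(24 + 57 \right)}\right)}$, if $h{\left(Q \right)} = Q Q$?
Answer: $i \sqrt{957} \approx 30.935 i$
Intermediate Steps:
$h{\left(Q \right)} = Q^{2}$
$\sqrt{-20412 + \left(12894 + h{\left(24 + 57 \right)}\right)} = \sqrt{-20412 + \left(12894 + \left(24 + 57\right)^{2}\right)} = \sqrt{-20412 + \left(12894 + 81^{2}\right)} = \sqrt{-20412 + \left(12894 + 6561\right)} = \sqrt{-20412 + 19455} = \sqrt{-957} = i \sqrt{957}$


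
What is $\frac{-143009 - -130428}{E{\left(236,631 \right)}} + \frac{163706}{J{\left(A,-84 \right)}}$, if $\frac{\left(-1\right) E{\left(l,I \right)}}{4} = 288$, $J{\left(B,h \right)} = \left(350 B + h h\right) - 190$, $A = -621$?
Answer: $\frac{614877473}{60619392} \approx 10.143$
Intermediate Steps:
$J{\left(B,h \right)} = -190 + h^{2} + 350 B$ ($J{\left(B,h \right)} = \left(350 B + h^{2}\right) - 190 = \left(h^{2} + 350 B\right) - 190 = -190 + h^{2} + 350 B$)
$E{\left(l,I \right)} = -1152$ ($E{\left(l,I \right)} = \left(-4\right) 288 = -1152$)
$\frac{-143009 - -130428}{E{\left(236,631 \right)}} + \frac{163706}{J{\left(A,-84 \right)}} = \frac{-143009 - -130428}{-1152} + \frac{163706}{-190 + \left(-84\right)^{2} + 350 \left(-621\right)} = \left(-143009 + 130428\right) \left(- \frac{1}{1152}\right) + \frac{163706}{-190 + 7056 - 217350} = \left(-12581\right) \left(- \frac{1}{1152}\right) + \frac{163706}{-210484} = \frac{12581}{1152} + 163706 \left(- \frac{1}{210484}\right) = \frac{12581}{1152} - \frac{81853}{105242} = \frac{614877473}{60619392}$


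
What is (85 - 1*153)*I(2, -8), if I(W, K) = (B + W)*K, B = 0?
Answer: 1088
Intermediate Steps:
I(W, K) = K*W (I(W, K) = (0 + W)*K = W*K = K*W)
(85 - 1*153)*I(2, -8) = (85 - 1*153)*(-8*2) = (85 - 153)*(-16) = -68*(-16) = 1088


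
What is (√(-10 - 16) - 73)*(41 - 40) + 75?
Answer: 2 + I*√26 ≈ 2.0 + 5.099*I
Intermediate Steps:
(√(-10 - 16) - 73)*(41 - 40) + 75 = (√(-26) - 73)*1 + 75 = (I*√26 - 73)*1 + 75 = (-73 + I*√26)*1 + 75 = (-73 + I*√26) + 75 = 2 + I*√26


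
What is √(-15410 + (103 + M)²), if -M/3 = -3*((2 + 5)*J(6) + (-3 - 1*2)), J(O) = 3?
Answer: √45599 ≈ 213.54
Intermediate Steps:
M = 144 (M = -(-9)*((2 + 5)*3 + (-3 - 1*2)) = -(-9)*(7*3 + (-3 - 2)) = -(-9)*(21 - 5) = -(-9)*16 = -3*(-48) = 144)
√(-15410 + (103 + M)²) = √(-15410 + (103 + 144)²) = √(-15410 + 247²) = √(-15410 + 61009) = √45599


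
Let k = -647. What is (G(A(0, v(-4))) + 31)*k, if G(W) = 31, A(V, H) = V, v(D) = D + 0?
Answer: -40114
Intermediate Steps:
v(D) = D
(G(A(0, v(-4))) + 31)*k = (31 + 31)*(-647) = 62*(-647) = -40114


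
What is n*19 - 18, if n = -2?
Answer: -56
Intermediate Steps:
n*19 - 18 = -2*19 - 18 = -38 - 18 = -56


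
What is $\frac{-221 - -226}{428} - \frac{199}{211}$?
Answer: $- \frac{84117}{90308} \approx -0.93145$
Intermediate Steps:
$\frac{-221 - -226}{428} - \frac{199}{211} = \left(-221 + 226\right) \frac{1}{428} - \frac{199}{211} = 5 \cdot \frac{1}{428} - \frac{199}{211} = \frac{5}{428} - \frac{199}{211} = - \frac{84117}{90308}$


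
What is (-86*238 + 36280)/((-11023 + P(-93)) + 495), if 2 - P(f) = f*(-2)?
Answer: -3953/2678 ≈ -1.4761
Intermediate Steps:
P(f) = 2 + 2*f (P(f) = 2 - f*(-2) = 2 - (-2)*f = 2 + 2*f)
(-86*238 + 36280)/((-11023 + P(-93)) + 495) = (-86*238 + 36280)/((-11023 + (2 + 2*(-93))) + 495) = (-20468 + 36280)/((-11023 + (2 - 186)) + 495) = 15812/((-11023 - 184) + 495) = 15812/(-11207 + 495) = 15812/(-10712) = 15812*(-1/10712) = -3953/2678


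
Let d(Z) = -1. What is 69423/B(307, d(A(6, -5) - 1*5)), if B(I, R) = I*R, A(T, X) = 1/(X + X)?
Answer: -69423/307 ≈ -226.13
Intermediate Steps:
A(T, X) = 1/(2*X)
69423/B(307, d(A(6, -5) - 1*5)) = 69423/((307*(-1))) = 69423/(-307) = 69423*(-1/307) = -69423/307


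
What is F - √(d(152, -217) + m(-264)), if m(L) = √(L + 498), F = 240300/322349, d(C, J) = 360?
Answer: 240300/322349 - √(360 + 3*√26) ≈ -18.627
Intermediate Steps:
F = 240300/322349 (F = 240300*(1/322349) = 240300/322349 ≈ 0.74547)
m(L) = √(498 + L)
F - √(d(152, -217) + m(-264)) = 240300/322349 - √(360 + √(498 - 264)) = 240300/322349 - √(360 + √234) = 240300/322349 - √(360 + 3*√26)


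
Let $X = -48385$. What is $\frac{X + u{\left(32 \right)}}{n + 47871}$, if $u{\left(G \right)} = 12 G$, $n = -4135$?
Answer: $- \frac{48001}{43736} \approx -1.0975$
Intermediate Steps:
$\frac{X + u{\left(32 \right)}}{n + 47871} = \frac{-48385 + 12 \cdot 32}{-4135 + 47871} = \frac{-48385 + 384}{43736} = \left(-48001\right) \frac{1}{43736} = - \frac{48001}{43736}$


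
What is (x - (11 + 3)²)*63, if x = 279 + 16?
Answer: 6237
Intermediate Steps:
x = 295
(x - (11 + 3)²)*63 = (295 - (11 + 3)²)*63 = (295 - 1*14²)*63 = (295 - 1*196)*63 = (295 - 196)*63 = 99*63 = 6237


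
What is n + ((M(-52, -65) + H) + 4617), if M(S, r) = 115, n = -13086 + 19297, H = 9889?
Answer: 20832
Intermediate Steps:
n = 6211
n + ((M(-52, -65) + H) + 4617) = 6211 + ((115 + 9889) + 4617) = 6211 + (10004 + 4617) = 6211 + 14621 = 20832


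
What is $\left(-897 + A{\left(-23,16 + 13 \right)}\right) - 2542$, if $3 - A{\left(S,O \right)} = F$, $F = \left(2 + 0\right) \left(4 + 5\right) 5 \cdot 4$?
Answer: $-3796$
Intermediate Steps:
$F = 360$ ($F = 2 \cdot 9 \cdot 5 \cdot 4 = 18 \cdot 5 \cdot 4 = 90 \cdot 4 = 360$)
$A{\left(S,O \right)} = -357$ ($A{\left(S,O \right)} = 3 - 360 = -357$)
$\left(-897 + A{\left(-23,16 + 13 \right)}\right) - 2542 = \left(-897 - 357\right) - 2542 = -1254 - 2542 = -3796$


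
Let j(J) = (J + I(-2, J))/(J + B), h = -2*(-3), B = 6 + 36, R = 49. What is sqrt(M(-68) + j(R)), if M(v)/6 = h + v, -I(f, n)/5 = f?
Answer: I*sqrt(3075163)/91 ≈ 19.27*I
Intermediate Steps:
I(f, n) = -5*f
B = 42
h = 6
j(J) = (10 + J)/(42 + J) (j(J) = (J - 5*(-2))/(J + 42) = (J + 10)/(42 + J) = (10 + J)/(42 + J))
M(v) = 36 + 6*v (M(v) = 6*(6 + v) = 36 + 6*v)
sqrt(M(-68) + j(R)) = sqrt((36 + 6*(-68)) + (10 + 49)/(42 + 49)) = sqrt((36 - 408) + 59/91) = sqrt(-372 + (1/91)*59) = sqrt(-372 + 59/91) = sqrt(-33793/91) = I*sqrt(3075163)/91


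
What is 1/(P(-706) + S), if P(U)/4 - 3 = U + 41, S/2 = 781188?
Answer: 1/1559728 ≈ 6.4114e-7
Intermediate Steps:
S = 1562376 (S = 2*781188 = 1562376)
P(U) = 176 + 4*U (P(U) = 12 + 4*(U + 41) = 12 + 4*(41 + U) = 12 + (164 + 4*U) = 176 + 4*U)
1/(P(-706) + S) = 1/((176 + 4*(-706)) + 1562376) = 1/((176 - 2824) + 1562376) = 1/(-2648 + 1562376) = 1/1559728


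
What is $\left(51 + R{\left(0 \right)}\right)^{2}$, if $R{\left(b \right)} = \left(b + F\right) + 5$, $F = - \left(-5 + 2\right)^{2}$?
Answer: $2209$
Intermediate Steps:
$F = -9$ ($F = - \left(-3\right)^{2} = \left(-1\right) 9 = -9$)
$R{\left(b \right)} = -4 + b$ ($R{\left(b \right)} = \left(b - 9\right) + 5 = \left(-9 + b\right) + 5 = -4 + b$)
$\left(51 + R{\left(0 \right)}\right)^{2} = \left(51 + \left(-4 + 0\right)\right)^{2} = \left(51 - 4\right)^{2} = 47^{2} = 2209$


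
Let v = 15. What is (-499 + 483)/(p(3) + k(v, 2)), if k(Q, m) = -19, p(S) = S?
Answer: 1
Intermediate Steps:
(-499 + 483)/(p(3) + k(v, 2)) = (-499 + 483)/(3 - 19) = -16/(-16) = -16*(-1/16) = 1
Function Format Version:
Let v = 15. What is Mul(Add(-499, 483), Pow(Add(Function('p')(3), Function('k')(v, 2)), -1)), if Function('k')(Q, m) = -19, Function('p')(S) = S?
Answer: 1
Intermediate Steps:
Mul(Add(-499, 483), Pow(Add(Function('p')(3), Function('k')(v, 2)), -1)) = Mul(Add(-499, 483), Pow(Add(3, -19), -1)) = Mul(-16, Pow(-16, -1)) = Mul(-16, Rational(-1, 16)) = 1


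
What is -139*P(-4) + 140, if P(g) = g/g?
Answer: 1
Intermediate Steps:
P(g) = 1
-139*P(-4) + 140 = -139*1 + 140 = -139 + 140 = 1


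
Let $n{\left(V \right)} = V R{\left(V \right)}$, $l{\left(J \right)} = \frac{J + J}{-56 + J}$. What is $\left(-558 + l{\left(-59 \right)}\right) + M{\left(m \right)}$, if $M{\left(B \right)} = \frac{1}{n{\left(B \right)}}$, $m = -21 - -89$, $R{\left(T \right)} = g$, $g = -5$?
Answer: $- \frac{4355559}{7820} \approx -556.98$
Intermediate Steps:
$R{\left(T \right)} = -5$
$l{\left(J \right)} = \frac{2 J}{-56 + J}$
$n{\left(V \right)} = - 5 V$ ($n{\left(V \right)} = V \left(-5\right) = - 5 V$)
$m = 68$ ($m = -21 + 89 = 68$)
$M{\left(B \right)} = - \frac{1}{5 B}$ ($M{\left(B \right)} = \frac{1}{\left(-5\right) B} = - \frac{1}{5 B}$)
$\left(-558 + l{\left(-59 \right)}\right) + M{\left(m \right)} = \left(-558 + 2 \left(-59\right) \frac{1}{-56 - 59}\right) - \frac{1}{5 \cdot 68} = \left(-558 + 2 \left(-59\right) \frac{1}{-115}\right) - \frac{1}{340} = \left(-558 + 2 \left(-59\right) \left(- \frac{1}{115}\right)\right) - \frac{1}{340} = \left(-558 + \frac{118}{115}\right) - \frac{1}{340} = - \frac{64052}{115} - \frac{1}{340} = - \frac{4355559}{7820}$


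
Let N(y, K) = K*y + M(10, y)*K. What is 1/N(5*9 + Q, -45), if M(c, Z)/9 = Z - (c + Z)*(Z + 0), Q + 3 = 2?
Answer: 1/942480 ≈ 1.0610e-6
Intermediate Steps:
Q = -1 (Q = -3 + 2 = -1)
M(c, Z) = 9*Z - 9*Z*(Z + c) (M(c, Z) = 9*(Z - (c + Z)*(Z + 0)) = 9*(Z - (Z + c)*Z) = 9*(Z - Z*(Z + c)) = 9*Z - 9*Z*(Z + c))
N(y, K) = K*y + 9*K*y*(-9 - y) (N(y, K) = K*y + (9*y*(1 - y - 1*10))*K = K*y + (9*y*(1 - y - 10))*K = K*y + (9*y*(-9 - y))*K = K*y + 9*K*y*(-9 - y))
1/N(5*9 + Q, -45) = 1/(-1*(-45)*(5*9 - 1)*(80 + 9*(5*9 - 1))) = 1/(-1*(-45)*(45 - 1)*(80 + 9*(45 - 1))) = 1/(-1*(-45)*44*(80 + 9*44)) = 1/(-1*(-45)*44*(80 + 396)) = 1/(-1*(-45)*44*476) = 1/942480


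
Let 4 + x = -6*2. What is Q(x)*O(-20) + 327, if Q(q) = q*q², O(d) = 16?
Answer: -65209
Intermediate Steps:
x = -16 (x = -4 - 6*2 = -4 - 12 = -16)
Q(q) = q³
Q(x)*O(-20) + 327 = (-16)³*16 + 327 = -4096*16 + 327 = -65536 + 327 = -65209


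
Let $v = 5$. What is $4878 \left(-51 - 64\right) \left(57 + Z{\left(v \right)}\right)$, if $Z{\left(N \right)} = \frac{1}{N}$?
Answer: $-32087484$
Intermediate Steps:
$4878 \left(-51 - 64\right) \left(57 + Z{\left(v \right)}\right) = 4878 \left(-51 - 64\right) \left(57 + \frac{1}{5}\right) = 4878 \left(- 115 \left(57 + \frac{1}{5}\right)\right) = 4878 \left(\left(-115\right) \frac{286}{5}\right) = 4878 \left(-6578\right) = -32087484$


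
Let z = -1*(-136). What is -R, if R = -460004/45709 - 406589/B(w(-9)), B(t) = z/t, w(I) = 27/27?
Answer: 1096902185/365672 ≈ 2999.7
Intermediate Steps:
z = 136
w(I) = 1 (w(I) = 27*(1/27) = 1)
B(t) = 136/t
R = -1096902185/365672 (R = -460004/45709 - 406589/(136/1) = -460004*1/45709 - 406589/(136*1) = -460004/45709 - 406589/136 = -460004/45709 - 406589*1/136 = -460004/45709 - 23917/8 = -1096902185/365672 ≈ -2999.7)
-R = -1*(-1096902185/365672) = 1096902185/365672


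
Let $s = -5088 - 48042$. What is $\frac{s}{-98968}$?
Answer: $\frac{26565}{49484} \approx 0.53684$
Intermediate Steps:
$s = -53130$ ($s = -5088 - 48042 = -53130$)
$\frac{s}{-98968} = - \frac{53130}{-98968} = \left(-53130\right) \left(- \frac{1}{98968}\right) = \frac{26565}{49484}$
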